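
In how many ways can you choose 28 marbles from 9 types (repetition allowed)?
C(28+9-1, 9-1) = C(36, 8) = 30260340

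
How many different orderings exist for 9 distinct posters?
9! = 362880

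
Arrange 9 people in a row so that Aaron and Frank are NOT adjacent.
Total - adjacent = 9! - (9-1)!×2 = 362880 - 80640 = 282240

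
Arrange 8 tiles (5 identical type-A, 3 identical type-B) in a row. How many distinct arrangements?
8! / (5! × 3!) = 56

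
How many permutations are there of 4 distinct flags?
4! = 24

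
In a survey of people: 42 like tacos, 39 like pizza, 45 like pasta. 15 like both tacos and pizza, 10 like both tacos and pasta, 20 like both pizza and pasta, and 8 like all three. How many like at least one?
|A∪B∪C| = 42+39+45-15-10-20+8 = 89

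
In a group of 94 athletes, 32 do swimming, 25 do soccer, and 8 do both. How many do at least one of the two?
|A∪B| = |A| + |B| - |A∩B| = 32 + 25 - 8 = 49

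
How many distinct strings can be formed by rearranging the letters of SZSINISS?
8! / (1! × 4! × 2! × 1!) = 840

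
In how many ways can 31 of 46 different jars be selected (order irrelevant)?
C(46,31) = 46!/(31!×15!) = 511738760544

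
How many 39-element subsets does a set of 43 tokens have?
C(43,39) = 43!/(39!×4!) = 123410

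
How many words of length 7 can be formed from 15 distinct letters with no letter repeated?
P(15,7) = 15!/(15-7)! = 32432400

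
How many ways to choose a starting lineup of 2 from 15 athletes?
C(15,2) = 15!/(2!×13!) = 105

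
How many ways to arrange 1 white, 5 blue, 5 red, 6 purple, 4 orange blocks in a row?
21! / (1! × 5! × 5! × 6! × 4!) = 205323037920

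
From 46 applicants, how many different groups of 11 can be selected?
C(46,11) = 46!/(11!×35!) = 13340783196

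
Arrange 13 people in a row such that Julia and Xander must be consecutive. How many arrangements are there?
Treat the 2 as one block: (13-2+1)! × 2! = 479001600 × 2 = 958003200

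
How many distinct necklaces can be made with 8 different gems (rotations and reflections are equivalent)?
(8-1)!/2 = 5040/2 = 2520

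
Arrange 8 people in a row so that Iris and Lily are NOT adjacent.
Total - adjacent = 8! - (8-1)!×2 = 40320 - 10080 = 30240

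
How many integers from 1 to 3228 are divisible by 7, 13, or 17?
⌊3228/7⌋+⌊3228/13⌋+⌊3228/17⌋ - ⌊3228/91⌋-⌊3228/119⌋-⌊3228/221⌋ + ⌊3228/1547⌋ = 461+248+189 - 35-27-14 + 2 = 824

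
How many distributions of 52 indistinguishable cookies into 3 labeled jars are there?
C(52+3-1, 3-1) = C(54, 2) = 1431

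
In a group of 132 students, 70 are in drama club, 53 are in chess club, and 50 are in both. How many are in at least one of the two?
|A∪B| = |A| + |B| - |A∩B| = 70 + 53 - 50 = 73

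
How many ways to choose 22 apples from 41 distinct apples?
C(41,22) = 41!/(22!×19!) = 244662670200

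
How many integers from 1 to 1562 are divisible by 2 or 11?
⌊1562/2⌋ + ⌊1562/11⌋ - ⌊1562/22⌋ = 781 + 142 - 71 = 852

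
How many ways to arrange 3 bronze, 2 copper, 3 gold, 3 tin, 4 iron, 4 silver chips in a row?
19! / (3! × 2! × 3! × 3! × 4! × 4!) = 488864376000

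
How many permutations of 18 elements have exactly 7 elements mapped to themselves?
Choose the 7 fixed points C(18,7) = 31824, derange the rest: !11 = Σ_{j=0}^{11} (-1)^j·11!/j! = 39916800 - 39916800 + 19958400 - 6652800 + 1663200 - 332640 + 55440 - 7920 + 990 - 110 + 11 - 1 = 14684570. Product = 31824 × 14684570 = 467321755680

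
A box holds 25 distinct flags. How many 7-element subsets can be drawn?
C(25,7) = 25!/(7!×18!) = 480700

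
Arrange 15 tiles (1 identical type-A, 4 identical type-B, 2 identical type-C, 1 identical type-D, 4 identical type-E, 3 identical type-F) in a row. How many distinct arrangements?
15! / (1! × 4! × 2! × 1! × 4! × 3!) = 189189000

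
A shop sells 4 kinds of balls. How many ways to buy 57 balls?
C(57+4-1, 4-1) = C(60, 3) = 34220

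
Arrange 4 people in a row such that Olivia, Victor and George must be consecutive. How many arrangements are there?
Treat the 3 as one block: (4-3+1)! × 3! = 2 × 6 = 12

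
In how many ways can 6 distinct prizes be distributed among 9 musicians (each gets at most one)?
P(9,6) = 9!/(9-6)! = 60480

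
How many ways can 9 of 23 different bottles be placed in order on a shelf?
P(23,9) = 23!/(23-9)! = 296541907200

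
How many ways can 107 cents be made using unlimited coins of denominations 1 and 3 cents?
Coefficient of x^107 in 1/(1-x^1) · 1/(1-x^3). Use j coins of 3 for j = 0..⌊107/3⌋ = 35, the rest in 1s: 35 + 1 = 36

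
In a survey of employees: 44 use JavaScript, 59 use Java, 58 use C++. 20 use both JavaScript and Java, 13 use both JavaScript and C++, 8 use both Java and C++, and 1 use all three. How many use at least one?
|A∪B∪C| = 44+59+58-20-13-8+1 = 121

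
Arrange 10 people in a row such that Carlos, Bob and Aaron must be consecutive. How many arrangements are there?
Treat the 3 as one block: (10-3+1)! × 3! = 40320 × 6 = 241920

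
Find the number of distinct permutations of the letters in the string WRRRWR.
6! / (2! × 4!) = 15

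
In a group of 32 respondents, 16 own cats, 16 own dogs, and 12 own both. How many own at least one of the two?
|A∪B| = |A| + |B| - |A∩B| = 16 + 16 - 12 = 20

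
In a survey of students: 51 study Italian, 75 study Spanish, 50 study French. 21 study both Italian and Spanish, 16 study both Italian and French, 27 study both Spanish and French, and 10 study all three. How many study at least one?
|A∪B∪C| = 51+75+50-21-16-27+10 = 122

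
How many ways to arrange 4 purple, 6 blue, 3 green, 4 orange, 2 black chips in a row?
19! / (4! × 6! × 3! × 4! × 2!) = 24443218800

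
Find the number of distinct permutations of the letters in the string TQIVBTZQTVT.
11! / (1! × 4! × 1! × 1! × 2! × 2!) = 415800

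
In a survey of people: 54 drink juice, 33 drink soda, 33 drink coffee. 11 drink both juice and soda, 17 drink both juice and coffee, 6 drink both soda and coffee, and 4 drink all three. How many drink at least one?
|A∪B∪C| = 54+33+33-11-17-6+4 = 90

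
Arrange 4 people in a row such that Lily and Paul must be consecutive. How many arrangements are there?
Treat the 2 as one block: (4-2+1)! × 2! = 6 × 2 = 12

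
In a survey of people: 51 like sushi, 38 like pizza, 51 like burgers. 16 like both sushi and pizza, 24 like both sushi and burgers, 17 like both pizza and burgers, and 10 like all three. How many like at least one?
|A∪B∪C| = 51+38+51-16-24-17+10 = 93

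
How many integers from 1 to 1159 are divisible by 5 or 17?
⌊1159/5⌋ + ⌊1159/17⌋ - ⌊1159/85⌋ = 231 + 68 - 13 = 286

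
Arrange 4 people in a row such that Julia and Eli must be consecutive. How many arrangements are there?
Treat the 2 as one block: (4-2+1)! × 2! = 6 × 2 = 12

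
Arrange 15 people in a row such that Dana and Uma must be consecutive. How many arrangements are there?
Treat the 2 as one block: (15-2+1)! × 2! = 87178291200 × 2 = 174356582400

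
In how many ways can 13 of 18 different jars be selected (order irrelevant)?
C(18,13) = 18!/(13!×5!) = 8568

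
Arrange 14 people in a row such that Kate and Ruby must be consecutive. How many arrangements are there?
Treat the 2 as one block: (14-2+1)! × 2! = 6227020800 × 2 = 12454041600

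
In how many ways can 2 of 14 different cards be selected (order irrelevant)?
C(14,2) = 14!/(2!×12!) = 91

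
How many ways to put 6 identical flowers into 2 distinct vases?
C(6+2-1, 2-1) = C(7, 1) = 7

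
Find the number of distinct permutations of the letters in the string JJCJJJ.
6! / (1! × 5!) = 6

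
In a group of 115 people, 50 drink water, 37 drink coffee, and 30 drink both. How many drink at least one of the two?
|A∪B| = |A| + |B| - |A∩B| = 50 + 37 - 30 = 57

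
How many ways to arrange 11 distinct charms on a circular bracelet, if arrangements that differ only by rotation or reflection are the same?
(11-1)!/2 = 3628800/2 = 1814400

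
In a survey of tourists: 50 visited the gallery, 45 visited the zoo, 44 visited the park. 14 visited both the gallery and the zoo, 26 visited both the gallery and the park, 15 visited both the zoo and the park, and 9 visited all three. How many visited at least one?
|A∪B∪C| = 50+45+44-14-26-15+9 = 93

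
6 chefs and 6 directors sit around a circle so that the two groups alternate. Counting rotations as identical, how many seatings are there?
Fix one of the chefs: (6-1)! ways for the remaining chefs, × 6! ways for the directors = 120 × 720 = 86400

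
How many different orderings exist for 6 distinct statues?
6! = 720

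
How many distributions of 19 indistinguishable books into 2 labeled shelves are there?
C(19+2-1, 2-1) = C(20, 1) = 20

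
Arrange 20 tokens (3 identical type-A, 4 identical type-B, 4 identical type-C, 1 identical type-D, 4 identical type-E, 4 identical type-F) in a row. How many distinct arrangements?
20! / (3! × 4! × 4! × 1! × 4! × 4!) = 1222160940000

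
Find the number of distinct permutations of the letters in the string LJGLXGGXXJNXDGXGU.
17! / (2! × 1! × 5! × 1! × 2! × 5! × 1!) = 6175128960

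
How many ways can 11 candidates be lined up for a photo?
11! = 39916800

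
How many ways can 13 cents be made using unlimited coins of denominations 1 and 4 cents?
Coefficient of x^13 in 1/(1-x^1) · 1/(1-x^4). Use j coins of 4 for j = 0..⌊13/4⌋ = 3, the rest in 1s: 3 + 1 = 4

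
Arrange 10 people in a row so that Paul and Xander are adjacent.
Treat as block: (10-1)! × 2! = 362880 × 2 = 725760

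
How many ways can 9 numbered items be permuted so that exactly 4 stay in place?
Choose the 4 fixed points C(9,4) = 126, derange the rest: !5 = Σ_{j=0}^{5} (-1)^j·5!/j! = 120 - 120 + 60 - 20 + 5 - 1 = 44. Product = 126 × 44 = 5544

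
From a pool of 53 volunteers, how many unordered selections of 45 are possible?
C(53,45) = 53!/(45!×8!) = 886322710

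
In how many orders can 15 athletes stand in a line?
15! = 1307674368000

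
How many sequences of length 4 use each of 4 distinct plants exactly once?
4! = 24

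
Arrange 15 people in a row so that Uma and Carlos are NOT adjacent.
Total - adjacent = 15! - (15-1)!×2 = 1307674368000 - 174356582400 = 1133317785600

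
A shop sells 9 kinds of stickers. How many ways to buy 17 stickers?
C(17+9-1, 9-1) = C(25, 8) = 1081575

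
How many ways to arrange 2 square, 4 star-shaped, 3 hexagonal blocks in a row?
9! / (2! × 4! × 3!) = 1260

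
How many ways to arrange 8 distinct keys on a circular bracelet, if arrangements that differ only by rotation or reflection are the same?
(8-1)!/2 = 5040/2 = 2520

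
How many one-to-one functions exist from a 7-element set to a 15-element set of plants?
P(15,7) = 15!/(15-7)! = 32432400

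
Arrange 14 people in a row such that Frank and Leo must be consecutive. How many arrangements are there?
Treat the 2 as one block: (14-2+1)! × 2! = 6227020800 × 2 = 12454041600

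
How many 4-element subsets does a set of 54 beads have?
C(54,4) = 54!/(4!×50!) = 316251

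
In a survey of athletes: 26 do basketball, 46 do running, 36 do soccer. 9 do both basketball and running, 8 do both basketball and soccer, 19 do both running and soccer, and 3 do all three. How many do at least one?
|A∪B∪C| = 26+46+36-9-8-19+3 = 75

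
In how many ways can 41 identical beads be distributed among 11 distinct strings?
C(41+11-1, 11-1) = C(51, 10) = 12777711870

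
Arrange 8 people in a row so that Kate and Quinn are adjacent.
Treat as block: (8-1)! × 2! = 5040 × 2 = 10080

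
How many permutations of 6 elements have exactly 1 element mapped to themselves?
Choose the 1 fixed point C(6,1) = 6, derange the rest: !5 = Σ_{j=0}^{5} (-1)^j·5!/j! = 120 - 120 + 60 - 20 + 5 - 1 = 44. Product = 6 × 44 = 264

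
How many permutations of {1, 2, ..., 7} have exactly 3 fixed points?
Choose the 3 fixed points C(7,3) = 35, derange the rest: !4 = Σ_{j=0}^{4} (-1)^j·4!/j! = 24 - 24 + 12 - 4 + 1 = 9. Product = 35 × 9 = 315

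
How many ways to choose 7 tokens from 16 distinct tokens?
C(16,7) = 16!/(7!×9!) = 11440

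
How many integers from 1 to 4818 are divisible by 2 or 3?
⌊4818/2⌋ + ⌊4818/3⌋ - ⌊4818/6⌋ = 2409 + 1606 - 803 = 3212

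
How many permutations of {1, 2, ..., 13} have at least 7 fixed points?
Exactly j fixed points: C(13,j)·!(13-j); sum over j ≥ 7 (derangement numbers via !m = (m-1)·(!(m-1) + !(m-2)): !0..!6 = 1, 0, 1, 2, 9, 44, 265). Σ_{j=7}^{13} C(13,j)·!(13-j) = C(13,7)·!6 + C(13,8)·!5 + C(13,9)·!4 + C(13,10)·!3 + C(13,11)·!2 + C(13,12)·!1 + C(13,13)·!0 = 1716·265 + 1287·44 + 715·9 + 286·2 + 78·1 + 13·0 + 1·1 = 518454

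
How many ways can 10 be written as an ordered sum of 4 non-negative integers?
C(10+4-1, 4-1) = C(13, 3) = 286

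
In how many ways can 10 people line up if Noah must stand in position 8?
Fix one position: (10-1)! = 362880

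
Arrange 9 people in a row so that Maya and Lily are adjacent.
Treat as block: (9-1)! × 2! = 40320 × 2 = 80640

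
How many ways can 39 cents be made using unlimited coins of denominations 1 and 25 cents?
Coefficient of x^39 in 1/(1-x^1) · 1/(1-x^25). Use j coins of 25 for j = 0..⌊39/25⌋ = 1, the rest in 1s: 1 + 1 = 2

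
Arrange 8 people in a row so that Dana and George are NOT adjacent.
Total - adjacent = 8! - (8-1)!×2 = 40320 - 10080 = 30240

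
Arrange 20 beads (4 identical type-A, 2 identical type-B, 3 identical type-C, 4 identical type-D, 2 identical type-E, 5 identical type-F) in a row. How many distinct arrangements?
20! / (4! × 2! × 3! × 4! × 2! × 5!) = 1466593128000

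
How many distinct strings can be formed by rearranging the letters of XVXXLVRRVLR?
11! / (2! × 3! × 3! × 3!) = 92400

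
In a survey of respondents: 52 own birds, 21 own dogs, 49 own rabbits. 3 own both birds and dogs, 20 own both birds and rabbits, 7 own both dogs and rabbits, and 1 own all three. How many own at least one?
|A∪B∪C| = 52+21+49-3-20-7+1 = 93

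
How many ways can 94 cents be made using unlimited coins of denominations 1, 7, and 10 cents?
Coefficient of x^94 in 1/(1-x^1) · 1/(1-x^7) · 1/(1-x^10). Case on j = number of 10-cent coins (j = 0..9); remainder r = 94 - 10j is made from {1,7} in ⌊r/7⌋+1 ways. r = 94, 84, 74, 64, 54, 44, 34, 24, 14, 4 → 14 + 13 + 11 + 10 + 8 + 7 + 5 + 4 + 3 + 1 = 76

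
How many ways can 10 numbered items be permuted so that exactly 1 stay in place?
Choose the 1 fixed point C(10,1) = 10, derange the rest: !9 = Σ_{j=0}^{9} (-1)^j·9!/j! = 362880 - 362880 + 181440 - 60480 + 15120 - 3024 + 504 - 72 + 9 - 1 = 133496. Product = 10 × 133496 = 1334960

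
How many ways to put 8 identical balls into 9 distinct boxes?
C(8+9-1, 9-1) = C(16, 8) = 12870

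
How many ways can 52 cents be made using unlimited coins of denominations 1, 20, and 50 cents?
Coefficient of x^52 in 1/(1-x^1) · 1/(1-x^20) · 1/(1-x^50). Case on j = number of 50-cent coins (j = 0..1); remainder r = 52 - 50j is made from {1,20} in ⌊r/20⌋+1 ways. r = 52, 2 → 3 + 1 = 4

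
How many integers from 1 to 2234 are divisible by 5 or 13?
⌊2234/5⌋ + ⌊2234/13⌋ - ⌊2234/65⌋ = 446 + 171 - 34 = 583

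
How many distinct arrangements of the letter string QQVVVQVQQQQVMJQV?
16! / (1! × 1! × 6! × 8!) = 720720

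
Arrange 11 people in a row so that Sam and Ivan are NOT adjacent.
Total - adjacent = 11! - (11-1)!×2 = 39916800 - 7257600 = 32659200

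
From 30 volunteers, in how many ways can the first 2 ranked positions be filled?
P(30,2) = 30!/(30-2)! = 870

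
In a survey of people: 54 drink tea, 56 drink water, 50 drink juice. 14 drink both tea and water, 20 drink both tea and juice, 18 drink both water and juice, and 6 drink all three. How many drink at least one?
|A∪B∪C| = 54+56+50-14-20-18+6 = 114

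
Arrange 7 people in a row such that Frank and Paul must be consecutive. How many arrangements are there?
Treat the 2 as one block: (7-2+1)! × 2! = 720 × 2 = 1440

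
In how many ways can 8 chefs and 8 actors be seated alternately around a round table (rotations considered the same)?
Fix one of the chefs: (8-1)! ways for the remaining chefs, × 8! ways for the actors = 5040 × 40320 = 203212800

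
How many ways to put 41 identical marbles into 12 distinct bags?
C(41+12-1, 12-1) = C(52, 11) = 60403728840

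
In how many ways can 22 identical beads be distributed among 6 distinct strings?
C(22+6-1, 6-1) = C(27, 5) = 80730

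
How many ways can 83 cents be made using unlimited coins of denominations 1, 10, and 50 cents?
Coefficient of x^83 in 1/(1-x^1) · 1/(1-x^10) · 1/(1-x^50). Case on j = number of 50-cent coins (j = 0..1); remainder r = 83 - 50j is made from {1,10} in ⌊r/10⌋+1 ways. r = 83, 33 → 9 + 4 = 13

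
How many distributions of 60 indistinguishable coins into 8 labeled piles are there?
C(60+8-1, 8-1) = C(67, 7) = 869648208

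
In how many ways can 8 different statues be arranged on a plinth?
8! = 40320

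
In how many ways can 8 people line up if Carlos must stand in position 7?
Fix one position: (8-1)! = 5040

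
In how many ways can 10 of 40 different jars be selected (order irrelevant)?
C(40,10) = 40!/(10!×30!) = 847660528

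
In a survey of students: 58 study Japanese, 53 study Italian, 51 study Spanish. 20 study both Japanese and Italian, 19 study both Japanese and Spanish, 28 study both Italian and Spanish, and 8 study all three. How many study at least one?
|A∪B∪C| = 58+53+51-20-19-28+8 = 103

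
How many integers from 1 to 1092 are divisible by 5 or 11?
⌊1092/5⌋ + ⌊1092/11⌋ - ⌊1092/55⌋ = 218 + 99 - 19 = 298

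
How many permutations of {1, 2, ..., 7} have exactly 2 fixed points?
Choose the 2 fixed points C(7,2) = 21, derange the rest: !5 = Σ_{j=0}^{5} (-1)^j·5!/j! = 120 - 120 + 60 - 20 + 5 - 1 = 44. Product = 21 × 44 = 924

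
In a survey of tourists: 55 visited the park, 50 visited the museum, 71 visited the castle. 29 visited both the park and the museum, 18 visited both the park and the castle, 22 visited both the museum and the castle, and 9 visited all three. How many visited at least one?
|A∪B∪C| = 55+50+71-29-18-22+9 = 116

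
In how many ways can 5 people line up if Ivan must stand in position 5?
Fix one position: (5-1)! = 24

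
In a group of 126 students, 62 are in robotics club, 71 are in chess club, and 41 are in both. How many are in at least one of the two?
|A∪B| = |A| + |B| - |A∩B| = 62 + 71 - 41 = 92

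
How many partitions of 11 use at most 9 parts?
By conjugation, equals partitions of 11 into parts ≤ 9. Let r_j(i) = number of partitions of i into parts ≤ j, for i = 0..11. r_1(i) = 1 for all i; r_j(i) = r_{j-1}(i) + r_j(i-j). Rows j = 2..9: ≤2: 1 1 2 2 3 3 4 4 5 5 6 6; ≤3: 1 1 2 3 4 5 7 8 10 12 14 16; ≤4: 1 1 2 3 5 6 9 11 15 18 23 27; ≤5: 1 1 2 3 5 7 10 13 18 23 30 37; ≤6: 1 1 2 3 5 7 11 14 20 26 35 44; ≤7: 1 1 2 3 5 7 11 15 21 28 38 49; ≤8: 1 1 2 3 5 7 11 15 22 29 40 52; ≤9: 1 1 2 3 5 7 11 15 22 30 41 54. r_9(11) = 54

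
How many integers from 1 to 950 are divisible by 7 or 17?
⌊950/7⌋ + ⌊950/17⌋ - ⌊950/119⌋ = 135 + 55 - 7 = 183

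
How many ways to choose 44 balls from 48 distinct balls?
C(48,44) = 48!/(44!×4!) = 194580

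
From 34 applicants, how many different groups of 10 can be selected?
C(34,10) = 34!/(10!×24!) = 131128140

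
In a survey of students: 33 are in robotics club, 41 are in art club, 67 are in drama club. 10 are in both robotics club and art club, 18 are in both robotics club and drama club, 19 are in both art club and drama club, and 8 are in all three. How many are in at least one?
|A∪B∪C| = 33+41+67-10-18-19+8 = 102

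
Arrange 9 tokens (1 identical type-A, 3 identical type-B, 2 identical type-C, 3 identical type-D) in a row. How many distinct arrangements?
9! / (1! × 3! × 2! × 3!) = 5040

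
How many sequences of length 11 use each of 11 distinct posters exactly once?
11! = 39916800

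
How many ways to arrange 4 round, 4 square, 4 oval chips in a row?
12! / (4! × 4! × 4!) = 34650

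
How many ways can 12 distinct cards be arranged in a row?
12! = 479001600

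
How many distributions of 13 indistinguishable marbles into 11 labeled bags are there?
C(13+11-1, 11-1) = C(23, 10) = 1144066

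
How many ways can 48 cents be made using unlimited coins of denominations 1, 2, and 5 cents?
Coefficient of x^48 in 1/(1-x^1) · 1/(1-x^2) · 1/(1-x^5). Case on j = number of 5-cent coins (j = 0..9); remainder r = 48 - 5j is made from {1,2} in ⌊r/2⌋+1 ways. r = 48, 43, 38, 33, 28, 23, 18, 13, 8, 3 → 25 + 22 + 20 + 17 + 15 + 12 + 10 + 7 + 5 + 2 = 135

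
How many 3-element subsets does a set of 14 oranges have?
C(14,3) = 14!/(3!×11!) = 364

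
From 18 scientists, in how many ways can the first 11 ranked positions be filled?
P(18,11) = 18!/(18-11)! = 1270312243200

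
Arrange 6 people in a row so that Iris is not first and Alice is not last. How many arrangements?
By inclusion-exclusion: 6! - 2×(6-1)! + (6-2)! = 720 - 240 + 24 = 504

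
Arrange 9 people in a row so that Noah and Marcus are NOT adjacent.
Total - adjacent = 9! - (9-1)!×2 = 362880 - 80640 = 282240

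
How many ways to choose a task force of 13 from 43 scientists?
C(43,13) = 43!/(13!×30!) = 36576848168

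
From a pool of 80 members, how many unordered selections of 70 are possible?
C(80,70) = 80!/(70!×10!) = 1646492110120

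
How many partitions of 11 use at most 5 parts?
By conjugation, equals partitions of 11 into parts ≤ 5. Let r_j(i) = number of partitions of i into parts ≤ j, for i = 0..11. r_1(i) = 1 for all i; r_j(i) = r_{j-1}(i) + r_j(i-j). Rows j = 2..5: ≤2: 1 1 2 2 3 3 4 4 5 5 6 6; ≤3: 1 1 2 3 4 5 7 8 10 12 14 16; ≤4: 1 1 2 3 5 6 9 11 15 18 23 27; ≤5: 1 1 2 3 5 7 10 13 18 23 30 37. r_5(11) = 37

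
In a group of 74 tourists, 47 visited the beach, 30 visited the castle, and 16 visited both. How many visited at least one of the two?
|A∪B| = |A| + |B| - |A∩B| = 47 + 30 - 16 = 61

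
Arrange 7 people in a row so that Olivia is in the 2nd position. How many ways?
Fix one position: (7-1)! = 720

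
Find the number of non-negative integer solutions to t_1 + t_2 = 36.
C(36+2-1, 2-1) = C(37, 1) = 37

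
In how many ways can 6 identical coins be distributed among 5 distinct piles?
C(6+5-1, 5-1) = C(10, 4) = 210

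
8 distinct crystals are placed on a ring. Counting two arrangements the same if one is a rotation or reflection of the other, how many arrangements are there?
(8-1)!/2 = 5040/2 = 2520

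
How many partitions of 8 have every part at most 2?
Let r_j(i) = number of partitions of i into parts ≤ j, for i = 0..8. r_1(i) = 1 for all i; r_j(i) = r_{j-1}(i) + r_j(i-j). Rows j = 2..2: ≤2: 1 1 2 2 3 3 4 4 5. r_2(8) = 5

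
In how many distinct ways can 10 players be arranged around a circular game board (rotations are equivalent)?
Circular: fix one position, arrange the rest. (10-1)! = 362880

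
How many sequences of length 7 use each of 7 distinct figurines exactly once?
7! = 5040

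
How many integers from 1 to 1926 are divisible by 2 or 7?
⌊1926/2⌋ + ⌊1926/7⌋ - ⌊1926/14⌋ = 963 + 275 - 137 = 1101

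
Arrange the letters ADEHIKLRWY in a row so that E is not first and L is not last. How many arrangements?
By inclusion-exclusion: 10! - 2×(10-1)! + (10-2)! = 3628800 - 725760 + 40320 = 2943360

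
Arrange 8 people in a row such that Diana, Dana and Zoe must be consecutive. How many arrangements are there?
Treat the 3 as one block: (8-3+1)! × 3! = 720 × 6 = 4320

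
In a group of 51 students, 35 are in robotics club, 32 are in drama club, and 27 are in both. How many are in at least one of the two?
|A∪B| = |A| + |B| - |A∩B| = 35 + 32 - 27 = 40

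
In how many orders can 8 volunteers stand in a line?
8! = 40320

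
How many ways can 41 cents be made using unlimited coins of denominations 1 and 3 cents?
Coefficient of x^41 in 1/(1-x^1) · 1/(1-x^3). Use j coins of 3 for j = 0..⌊41/3⌋ = 13, the rest in 1s: 13 + 1 = 14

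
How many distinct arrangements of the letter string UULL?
4! / (2! × 2!) = 6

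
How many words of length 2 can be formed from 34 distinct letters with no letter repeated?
P(34,2) = 34!/(34-2)! = 1122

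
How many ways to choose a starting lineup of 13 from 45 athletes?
C(45,13) = 45!/(13!×32!) = 73006209045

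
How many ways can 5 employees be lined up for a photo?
5! = 120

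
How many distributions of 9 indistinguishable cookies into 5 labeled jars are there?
C(9+5-1, 5-1) = C(13, 4) = 715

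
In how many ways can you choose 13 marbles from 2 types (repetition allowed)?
C(13+2-1, 2-1) = C(14, 1) = 14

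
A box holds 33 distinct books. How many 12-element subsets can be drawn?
C(33,12) = 33!/(12!×21!) = 354817320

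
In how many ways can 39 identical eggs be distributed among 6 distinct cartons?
C(39+6-1, 6-1) = C(44, 5) = 1086008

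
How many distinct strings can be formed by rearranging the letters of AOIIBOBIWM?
10! / (1! × 3! × 1! × 2! × 2! × 1!) = 151200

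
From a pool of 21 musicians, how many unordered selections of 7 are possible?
C(21,7) = 21!/(7!×14!) = 116280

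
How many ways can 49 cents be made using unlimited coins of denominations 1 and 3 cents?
Coefficient of x^49 in 1/(1-x^1) · 1/(1-x^3). Use j coins of 3 for j = 0..⌊49/3⌋ = 16, the rest in 1s: 16 + 1 = 17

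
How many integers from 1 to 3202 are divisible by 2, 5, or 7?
⌊3202/2⌋+⌊3202/5⌋+⌊3202/7⌋ - ⌊3202/10⌋-⌊3202/14⌋-⌊3202/35⌋ + ⌊3202/70⌋ = 1601+640+457 - 320-228-91 + 45 = 2104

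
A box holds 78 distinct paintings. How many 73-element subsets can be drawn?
C(78,73) = 78!/(73!×5!) = 21111090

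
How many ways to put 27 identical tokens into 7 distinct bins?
C(27+7-1, 7-1) = C(33, 6) = 1107568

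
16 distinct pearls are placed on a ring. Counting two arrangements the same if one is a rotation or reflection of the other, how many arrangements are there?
(16-1)!/2 = 1307674368000/2 = 653837184000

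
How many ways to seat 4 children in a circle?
Circular: fix one position, arrange the rest. (4-1)! = 6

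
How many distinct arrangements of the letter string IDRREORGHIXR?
12! / (1! × 1! × 1! × 2! × 4! × 1! × 1! × 1!) = 9979200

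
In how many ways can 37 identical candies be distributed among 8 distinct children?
C(37+8-1, 8-1) = C(44, 7) = 38320568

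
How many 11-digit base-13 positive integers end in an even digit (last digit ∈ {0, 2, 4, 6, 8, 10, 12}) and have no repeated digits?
Last∈{0,2,4,6,8,10,12}. Last=0: 239500800. Last nonzero: 6×11×P(11,9) = 1317254400. Total = 1556755200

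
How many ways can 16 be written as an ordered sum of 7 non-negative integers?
C(16+7-1, 7-1) = C(22, 6) = 74613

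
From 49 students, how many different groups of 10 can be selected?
C(49,10) = 49!/(10!×39!) = 8217822536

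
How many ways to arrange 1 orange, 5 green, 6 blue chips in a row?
12! / (1! × 5! × 6!) = 5544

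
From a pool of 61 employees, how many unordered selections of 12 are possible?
C(61,12) = 61!/(12!×49!) = 1742058970275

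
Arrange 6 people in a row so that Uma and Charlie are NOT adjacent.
Total - adjacent = 6! - (6-1)!×2 = 720 - 240 = 480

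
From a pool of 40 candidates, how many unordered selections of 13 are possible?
C(40,13) = 40!/(13!×27!) = 12033222880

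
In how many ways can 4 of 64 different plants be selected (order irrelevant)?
C(64,4) = 64!/(4!×60!) = 635376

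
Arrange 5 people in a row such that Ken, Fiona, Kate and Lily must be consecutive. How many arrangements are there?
Treat the 4 as one block: (5-4+1)! × 4! = 2 × 24 = 48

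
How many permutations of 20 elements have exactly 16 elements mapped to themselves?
Choose the 16 fixed points C(20,16) = 4845, derange the rest: !4 = Σ_{j=0}^{4} (-1)^j·4!/j! = 24 - 24 + 12 - 4 + 1 = 9. Product = 4845 × 9 = 43605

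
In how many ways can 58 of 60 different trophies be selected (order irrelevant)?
C(60,58) = 60!/(58!×2!) = 1770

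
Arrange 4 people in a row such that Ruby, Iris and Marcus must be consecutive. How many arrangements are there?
Treat the 3 as one block: (4-3+1)! × 3! = 2 × 6 = 12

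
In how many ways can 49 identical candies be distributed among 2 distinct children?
C(49+2-1, 2-1) = C(50, 1) = 50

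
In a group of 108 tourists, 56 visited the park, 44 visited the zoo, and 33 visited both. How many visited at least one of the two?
|A∪B| = |A| + |B| - |A∩B| = 56 + 44 - 33 = 67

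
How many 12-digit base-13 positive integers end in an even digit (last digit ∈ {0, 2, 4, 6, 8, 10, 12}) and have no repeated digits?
Last∈{0,2,4,6,8,10,12}. Last=0: 479001600. Last nonzero: 6×11×P(11,10) = 2634508800. Total = 3113510400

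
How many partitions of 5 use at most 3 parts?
By conjugation, equals partitions of 5 into parts ≤ 3. Let r_j(i) = number of partitions of i into parts ≤ j, for i = 0..5. r_1(i) = 1 for all i; r_j(i) = r_{j-1}(i) + r_j(i-j). Rows j = 2..3: ≤2: 1 1 2 2 3 3; ≤3: 1 1 2 3 4 5. r_3(5) = 5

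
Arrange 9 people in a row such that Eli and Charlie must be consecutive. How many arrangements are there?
Treat the 2 as one block: (9-2+1)! × 2! = 40320 × 2 = 80640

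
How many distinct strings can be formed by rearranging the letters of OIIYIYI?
7! / (2! × 1! × 4!) = 105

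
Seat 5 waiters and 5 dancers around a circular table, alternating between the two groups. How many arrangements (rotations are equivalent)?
Fix one of the waiters: (5-1)! ways for the remaining waiters, × 5! ways for the dancers = 24 × 120 = 2880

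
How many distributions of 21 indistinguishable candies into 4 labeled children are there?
C(21+4-1, 4-1) = C(24, 3) = 2024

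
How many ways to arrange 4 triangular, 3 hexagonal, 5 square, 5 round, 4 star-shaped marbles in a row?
21! / (4! × 3! × 5! × 5! × 4!) = 1026615189600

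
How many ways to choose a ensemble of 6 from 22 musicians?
C(22,6) = 22!/(6!×16!) = 74613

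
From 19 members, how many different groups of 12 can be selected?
C(19,12) = 19!/(12!×7!) = 50388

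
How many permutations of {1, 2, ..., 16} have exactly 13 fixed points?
Choose the 13 fixed points C(16,13) = 560, derange the rest: !3 = Σ_{j=0}^{3} (-1)^j·3!/j! = 6 - 6 + 3 - 1 = 2. Product = 560 × 2 = 1120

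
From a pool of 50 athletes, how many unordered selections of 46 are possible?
C(50,46) = 50!/(46!×4!) = 230300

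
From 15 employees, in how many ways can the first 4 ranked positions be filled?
P(15,4) = 15!/(15-4)! = 32760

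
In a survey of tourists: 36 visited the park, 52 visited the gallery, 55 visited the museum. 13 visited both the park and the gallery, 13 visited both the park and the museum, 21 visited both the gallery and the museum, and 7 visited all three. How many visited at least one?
|A∪B∪C| = 36+52+55-13-13-21+7 = 103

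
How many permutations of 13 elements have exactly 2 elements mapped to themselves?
Choose the 2 fixed points C(13,2) = 78, derange the rest: !11 = Σ_{j=0}^{11} (-1)^j·11!/j! = 39916800 - 39916800 + 19958400 - 6652800 + 1663200 - 332640 + 55440 - 7920 + 990 - 110 + 11 - 1 = 14684570. Product = 78 × 14684570 = 1145396460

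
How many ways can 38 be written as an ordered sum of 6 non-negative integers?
C(38+6-1, 6-1) = C(43, 5) = 962598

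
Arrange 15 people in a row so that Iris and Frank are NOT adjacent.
Total - adjacent = 15! - (15-1)!×2 = 1307674368000 - 174356582400 = 1133317785600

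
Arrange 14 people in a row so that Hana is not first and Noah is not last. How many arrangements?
By inclusion-exclusion: 14! - 2×(14-1)! + (14-2)! = 87178291200 - 12454041600 + 479001600 = 75203251200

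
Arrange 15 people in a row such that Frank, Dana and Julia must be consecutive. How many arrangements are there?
Treat the 3 as one block: (15-3+1)! × 3! = 6227020800 × 6 = 37362124800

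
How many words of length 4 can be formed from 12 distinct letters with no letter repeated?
P(12,4) = 12!/(12-4)! = 11880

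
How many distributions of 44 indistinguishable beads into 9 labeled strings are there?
C(44+9-1, 9-1) = C(52, 8) = 752538150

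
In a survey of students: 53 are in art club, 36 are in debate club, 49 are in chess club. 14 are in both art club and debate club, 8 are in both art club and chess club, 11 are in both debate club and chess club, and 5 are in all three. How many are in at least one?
|A∪B∪C| = 53+36+49-14-8-11+5 = 110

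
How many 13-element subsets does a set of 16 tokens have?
C(16,13) = 16!/(13!×3!) = 560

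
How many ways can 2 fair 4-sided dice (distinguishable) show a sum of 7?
Coefficient of x^7 in (x + x² + ... + x^4)^2. By inclusion-exclusion on dice exceeding 4: Σ_j (-1)^j C(2,j)·C(7-1-4j, 1) = C(2,0)·C(6,1) - C(2,1)·C(2,1) = 1·6 - 2·2 = 2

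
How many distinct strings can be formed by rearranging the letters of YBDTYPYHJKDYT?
13! / (4! × 2! × 1! × 1! × 1! × 1! × 1! × 2!) = 64864800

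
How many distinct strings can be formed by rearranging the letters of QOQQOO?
6! / (3! × 3!) = 20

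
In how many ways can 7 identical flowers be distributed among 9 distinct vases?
C(7+9-1, 9-1) = C(15, 8) = 6435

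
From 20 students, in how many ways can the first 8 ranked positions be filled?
P(20,8) = 20!/(20-8)! = 5079110400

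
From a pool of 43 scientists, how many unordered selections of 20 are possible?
C(43,20) = 43!/(20!×23!) = 960566918220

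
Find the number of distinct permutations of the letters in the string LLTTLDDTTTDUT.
13! / (3! × 6! × 3! × 1!) = 240240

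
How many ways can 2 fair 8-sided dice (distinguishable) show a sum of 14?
Coefficient of x^14 in (x + x² + ... + x^8)^2. By inclusion-exclusion on dice exceeding 8: Σ_j (-1)^j C(2,j)·C(14-1-8j, 1) = C(2,0)·C(13,1) - C(2,1)·C(5,1) = 1·13 - 2·5 = 3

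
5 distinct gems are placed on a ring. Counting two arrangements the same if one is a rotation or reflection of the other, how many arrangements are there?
(5-1)!/2 = 24/2 = 12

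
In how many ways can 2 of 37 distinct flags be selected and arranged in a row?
P(37,2) = 37!/(37-2)! = 1332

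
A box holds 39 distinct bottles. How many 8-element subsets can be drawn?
C(39,8) = 39!/(8!×31!) = 61523748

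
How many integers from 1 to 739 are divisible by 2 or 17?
⌊739/2⌋ + ⌊739/17⌋ - ⌊739/34⌋ = 369 + 43 - 21 = 391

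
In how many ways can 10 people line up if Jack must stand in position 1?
Fix one position: (10-1)! = 362880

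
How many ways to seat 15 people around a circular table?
Circular: fix one position, arrange the rest. (15-1)! = 87178291200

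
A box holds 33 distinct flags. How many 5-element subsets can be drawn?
C(33,5) = 33!/(5!×28!) = 237336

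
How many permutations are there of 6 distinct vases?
6! = 720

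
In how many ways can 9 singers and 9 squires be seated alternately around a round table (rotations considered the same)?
Fix one of the singers: (9-1)! ways for the remaining singers, × 9! ways for the squires = 40320 × 362880 = 14631321600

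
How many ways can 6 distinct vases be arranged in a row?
6! = 720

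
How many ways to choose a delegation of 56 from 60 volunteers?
C(60,56) = 60!/(56!×4!) = 487635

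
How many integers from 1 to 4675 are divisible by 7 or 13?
⌊4675/7⌋ + ⌊4675/13⌋ - ⌊4675/91⌋ = 667 + 359 - 51 = 975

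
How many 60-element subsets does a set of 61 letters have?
C(61,60) = 61!/(60!×1!) = 61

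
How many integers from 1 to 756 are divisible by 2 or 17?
⌊756/2⌋ + ⌊756/17⌋ - ⌊756/34⌋ = 378 + 44 - 22 = 400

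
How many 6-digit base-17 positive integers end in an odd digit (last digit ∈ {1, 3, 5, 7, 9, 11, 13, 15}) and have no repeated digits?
Last∈{1,3,5,7,9,11,13,15}. Last=0: 0. Last nonzero: 8×15×P(15,4) = 3931200. Total = 3931200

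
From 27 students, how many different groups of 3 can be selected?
C(27,3) = 27!/(3!×24!) = 2925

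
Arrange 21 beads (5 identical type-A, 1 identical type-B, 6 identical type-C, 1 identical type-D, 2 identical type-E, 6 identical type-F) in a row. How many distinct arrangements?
21! / (5! × 1! × 6! × 1! × 2! × 6!) = 410646075840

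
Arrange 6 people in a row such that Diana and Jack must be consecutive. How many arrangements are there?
Treat the 2 as one block: (6-2+1)! × 2! = 120 × 2 = 240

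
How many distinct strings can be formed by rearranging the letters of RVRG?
4! / (2! × 1! × 1!) = 12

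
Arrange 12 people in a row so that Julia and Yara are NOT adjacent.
Total - adjacent = 12! - (12-1)!×2 = 479001600 - 79833600 = 399168000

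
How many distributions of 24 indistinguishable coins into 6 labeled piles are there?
C(24+6-1, 6-1) = C(29, 5) = 118755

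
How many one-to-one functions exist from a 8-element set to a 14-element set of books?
P(14,8) = 14!/(14-8)! = 121080960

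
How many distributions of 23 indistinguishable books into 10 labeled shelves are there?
C(23+10-1, 10-1) = C(32, 9) = 28048800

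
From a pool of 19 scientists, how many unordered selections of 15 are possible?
C(19,15) = 19!/(15!×4!) = 3876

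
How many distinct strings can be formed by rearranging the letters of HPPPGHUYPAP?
11! / (1! × 2! × 5! × 1! × 1! × 1!) = 166320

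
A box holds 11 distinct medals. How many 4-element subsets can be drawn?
C(11,4) = 11!/(4!×7!) = 330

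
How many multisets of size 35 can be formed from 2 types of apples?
C(35+2-1, 2-1) = C(36, 1) = 36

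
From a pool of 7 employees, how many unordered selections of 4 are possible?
C(7,4) = 7!/(4!×3!) = 35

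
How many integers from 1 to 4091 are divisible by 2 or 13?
⌊4091/2⌋ + ⌊4091/13⌋ - ⌊4091/26⌋ = 2045 + 314 - 157 = 2202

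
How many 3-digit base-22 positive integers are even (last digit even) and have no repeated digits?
Last∈{0,2,4,6,8,10,12,14,16,18,20}. Last=0: 420. Last nonzero: 10×20×P(20,1) = 4000. Total = 4420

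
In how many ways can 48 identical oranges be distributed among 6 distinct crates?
C(48+6-1, 6-1) = C(53, 5) = 2869685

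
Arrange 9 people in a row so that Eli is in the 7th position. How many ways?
Fix one position: (9-1)! = 40320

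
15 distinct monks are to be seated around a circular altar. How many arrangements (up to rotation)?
Circular: fix one position, arrange the rest. (15-1)! = 87178291200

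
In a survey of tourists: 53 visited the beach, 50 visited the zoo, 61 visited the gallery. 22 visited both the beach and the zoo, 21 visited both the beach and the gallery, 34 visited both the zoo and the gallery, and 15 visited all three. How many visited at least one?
|A∪B∪C| = 53+50+61-22-21-34+15 = 102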